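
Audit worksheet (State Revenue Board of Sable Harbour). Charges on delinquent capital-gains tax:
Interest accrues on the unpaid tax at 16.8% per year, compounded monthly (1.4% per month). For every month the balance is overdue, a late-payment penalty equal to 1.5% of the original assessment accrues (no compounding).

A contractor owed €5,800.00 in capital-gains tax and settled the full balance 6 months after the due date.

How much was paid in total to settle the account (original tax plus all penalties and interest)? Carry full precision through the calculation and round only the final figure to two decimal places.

€6,826.57

Late-payment penalty = 1.5% × €5,800.00 × 6 mo = €522.00
Interest: €5,800.00 × ((1 + 0.014)^6 − 1) = €5,800.00 × 0.0869955… = €504.5737…
Total = €5,800.00 + €522.0000 + €504.5737… = €6,826.57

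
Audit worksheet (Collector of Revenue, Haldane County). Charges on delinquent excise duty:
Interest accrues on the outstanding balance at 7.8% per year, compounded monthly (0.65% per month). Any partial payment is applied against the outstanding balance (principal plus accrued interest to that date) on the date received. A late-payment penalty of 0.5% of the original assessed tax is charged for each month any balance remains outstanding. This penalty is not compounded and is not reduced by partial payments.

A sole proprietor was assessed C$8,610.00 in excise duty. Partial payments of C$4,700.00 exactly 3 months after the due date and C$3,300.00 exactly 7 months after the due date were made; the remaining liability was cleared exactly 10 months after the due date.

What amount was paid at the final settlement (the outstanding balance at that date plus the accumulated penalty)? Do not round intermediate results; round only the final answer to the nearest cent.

C$1,333.97

Balance at month 3: C$8,610.0000 × (1 + 0.0065)^3 = C$8,778.9887…
After C$4,700.00 payment: C$8,778.9887… − C$4,700.00 = C$4,078.9887…
Balance at month 7: C$4,078.9887… × (1 + 0.0065)^4 = C$4,186.0809…
After C$3,300.00 payment: C$4,186.0809… − C$3,300.00 = C$886.0809…
Balance at month 10: C$886.0809… × (1 + 0.0065)^3 = C$903.4720…
Penalty: 10 × 0.5% × C$8,610.00 = C$430.50
Final settlement = outstanding balance + penalty = C$903.4720… + C$430.50 = C$1,333.97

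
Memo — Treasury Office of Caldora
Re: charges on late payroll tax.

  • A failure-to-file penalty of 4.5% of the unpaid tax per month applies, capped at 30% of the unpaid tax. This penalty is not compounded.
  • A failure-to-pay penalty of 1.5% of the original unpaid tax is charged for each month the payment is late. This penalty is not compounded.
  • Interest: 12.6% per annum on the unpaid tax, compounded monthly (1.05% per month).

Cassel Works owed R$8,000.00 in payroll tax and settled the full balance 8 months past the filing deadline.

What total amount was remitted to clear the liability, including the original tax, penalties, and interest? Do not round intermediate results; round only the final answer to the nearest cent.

R$12,057.22

Failure-to-file: 8 × 4.5% × R$8,000.00 = R$2,880.00, capped at 30% × R$8,000.00 = R$2,400.00
Failure-to-pay penalty: 8 × 1.5% × R$8,000.00 = R$960.00
Interest: R$8,000.00 × ((1 + 0.0105)^8 − 1) = R$8,000.00 × 0.0871527… = R$697.2215…
Total = R$8,000.00 + R$3,360.0000 + R$697.2215… = R$12,057.22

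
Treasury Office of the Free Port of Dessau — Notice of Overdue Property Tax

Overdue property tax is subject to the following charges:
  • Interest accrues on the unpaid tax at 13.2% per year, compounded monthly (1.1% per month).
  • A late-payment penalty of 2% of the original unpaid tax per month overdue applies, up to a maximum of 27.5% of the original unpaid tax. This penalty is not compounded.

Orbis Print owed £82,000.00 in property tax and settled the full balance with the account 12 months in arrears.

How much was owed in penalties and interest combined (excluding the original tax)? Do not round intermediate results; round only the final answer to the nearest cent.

Penalty: 12 × 2% × £82,000.00 = £19,680.00 (below the 27.5% cap of £22,550.00)
Interest: £82,000.00 × ((1 + 0.011)^12 − 1) = £82,000.00 × 0.1402862… = £11,503.4681…
Penalties + interest = £19,680.0000 + £11,503.4681… = £31,183.47

£31,183.47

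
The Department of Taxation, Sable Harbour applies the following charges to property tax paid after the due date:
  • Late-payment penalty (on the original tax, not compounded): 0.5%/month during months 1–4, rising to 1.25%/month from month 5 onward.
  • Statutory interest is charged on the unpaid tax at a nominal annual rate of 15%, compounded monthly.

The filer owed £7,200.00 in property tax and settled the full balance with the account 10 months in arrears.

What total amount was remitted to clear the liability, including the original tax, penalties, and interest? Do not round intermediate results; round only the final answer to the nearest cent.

£8,836.35

Penalty, months 1–4: 4 × 0.5% × £7,200.00 = £144.00
Penalty, months 5–10: 6 × 1.25% × £7,200.00 = £540.00
Interest (15%/yr ÷ 12 = 1.25%/month): £7,200.00 × ((1 + 0.0125)^10 − 1) = £952.3500…
Total = £7,200.00 + £684.0000 + £952.3500… = £8,836.35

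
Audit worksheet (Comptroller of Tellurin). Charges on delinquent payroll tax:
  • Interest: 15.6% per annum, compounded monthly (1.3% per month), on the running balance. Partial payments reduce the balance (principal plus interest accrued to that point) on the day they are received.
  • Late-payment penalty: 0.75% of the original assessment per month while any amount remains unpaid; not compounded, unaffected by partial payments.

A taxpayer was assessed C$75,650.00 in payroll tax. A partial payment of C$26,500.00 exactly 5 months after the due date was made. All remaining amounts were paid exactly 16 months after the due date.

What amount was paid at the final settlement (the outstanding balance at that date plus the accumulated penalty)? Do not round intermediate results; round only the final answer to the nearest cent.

Balance at month 5: C$75,650.0000 × (1 + 0.013)^5 = C$80,696.7714…
After C$26,500.00 payment: C$80,696.7714… − C$26,500.00 = C$54,196.7714…
Balance at month 16: C$54,196.7714… × (1 + 0.013)^11 = C$62,470.8355…
Penalty: 16 × 0.75% × C$75,650.00 = C$9,078.00
Final settlement = outstanding balance + penalty = C$62,470.8355… + C$9,078.00 = C$71,548.84

C$71,548.84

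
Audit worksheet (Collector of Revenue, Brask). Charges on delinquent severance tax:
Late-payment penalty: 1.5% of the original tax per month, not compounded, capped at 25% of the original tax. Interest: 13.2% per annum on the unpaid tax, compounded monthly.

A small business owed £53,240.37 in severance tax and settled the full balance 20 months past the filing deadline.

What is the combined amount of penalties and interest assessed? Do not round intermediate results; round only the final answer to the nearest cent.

Penalty (uncapped): 20 × 1.5% × £53,240.37 = £15,972.11…; cap = 25% × £53,240.37 = £13,310.09… → penalty = £13,310.09…
Interest (13.2%/yr ÷ 12 = 1.1%/month): £53,240.37 × ((1 + 0.011)^20 − 1) = £13,021.5746…
Penalties + interest = £13,310.0925 + £13,021.5746… = £26,331.67

£26,331.67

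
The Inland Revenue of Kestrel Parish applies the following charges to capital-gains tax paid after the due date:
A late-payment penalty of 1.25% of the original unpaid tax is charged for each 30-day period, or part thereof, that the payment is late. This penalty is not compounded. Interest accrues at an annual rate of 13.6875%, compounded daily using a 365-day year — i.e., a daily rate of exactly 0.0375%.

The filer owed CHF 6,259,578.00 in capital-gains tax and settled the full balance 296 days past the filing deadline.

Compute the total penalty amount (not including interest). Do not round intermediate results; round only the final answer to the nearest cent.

CHF 782,447.25

Penalty periods: ⌈296/30⌉ = 10; penalty = 10 × 1.25% × CHF 6,259,578.00 = CHF 782,447.25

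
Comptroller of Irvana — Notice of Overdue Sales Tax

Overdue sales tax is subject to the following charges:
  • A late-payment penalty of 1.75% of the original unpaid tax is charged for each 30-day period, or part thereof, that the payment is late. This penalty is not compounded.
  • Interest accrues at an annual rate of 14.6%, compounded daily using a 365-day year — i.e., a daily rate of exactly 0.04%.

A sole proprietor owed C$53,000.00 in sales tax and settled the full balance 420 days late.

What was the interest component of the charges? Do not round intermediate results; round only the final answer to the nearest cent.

C$9,693.53

Interest: C$53,000.00 × ((1 + 0.0004)^420 − 1) = C$53,000.00 × 0.18289688… = C$9,693.5344…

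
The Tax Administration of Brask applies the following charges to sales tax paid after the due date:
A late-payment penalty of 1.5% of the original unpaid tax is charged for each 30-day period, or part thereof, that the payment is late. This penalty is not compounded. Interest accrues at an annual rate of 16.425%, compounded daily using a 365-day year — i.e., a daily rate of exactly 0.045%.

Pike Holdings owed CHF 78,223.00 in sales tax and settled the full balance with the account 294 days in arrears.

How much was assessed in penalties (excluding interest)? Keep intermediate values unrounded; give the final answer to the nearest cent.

Penalty periods: ⌈294/30⌉ = 10; penalty = 10 × 1.5% × CHF 78,223.00 = CHF 11,733.45

CHF 11,733.45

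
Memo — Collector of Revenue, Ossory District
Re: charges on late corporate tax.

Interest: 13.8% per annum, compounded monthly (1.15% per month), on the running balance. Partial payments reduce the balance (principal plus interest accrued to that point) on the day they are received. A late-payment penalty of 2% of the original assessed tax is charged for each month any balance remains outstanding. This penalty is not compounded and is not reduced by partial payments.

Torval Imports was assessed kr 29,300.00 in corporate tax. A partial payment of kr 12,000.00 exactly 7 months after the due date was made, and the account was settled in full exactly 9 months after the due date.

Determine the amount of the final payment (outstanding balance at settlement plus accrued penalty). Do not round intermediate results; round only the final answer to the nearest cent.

kr 25,472.27

Balance at month 7: kr 29,300.0000 × (1 + 0.0115)^7 = kr 31,741.6011…
After kr 12,000.00 payment: kr 31,741.6011… − kr 12,000.00 = kr 19,741.6011…
Balance at month 9: kr 19,741.6011… × (1 + 0.0115)^2 = kr 20,198.2688…
Penalty: 9 × 2% × kr 29,300.00 = kr 5,274.00
Final settlement = outstanding balance + penalty = kr 20,198.2688… + kr 5,274.00 = kr 25,472.27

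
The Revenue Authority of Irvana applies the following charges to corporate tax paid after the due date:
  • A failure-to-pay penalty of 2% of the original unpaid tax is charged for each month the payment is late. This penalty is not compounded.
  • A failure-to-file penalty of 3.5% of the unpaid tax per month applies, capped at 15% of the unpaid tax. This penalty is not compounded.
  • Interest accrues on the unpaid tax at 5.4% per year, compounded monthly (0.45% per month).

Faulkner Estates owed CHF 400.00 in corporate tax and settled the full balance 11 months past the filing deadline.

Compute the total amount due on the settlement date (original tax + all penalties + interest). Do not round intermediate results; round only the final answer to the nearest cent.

Failure-to-file: 11 × 3.5% × CHF 400.00 = CHF 154.00, capped at 15% × CHF 400.00 = CHF 60.00
Failure-to-pay penalty: 11 × 2% × CHF 400.00 = CHF 88.00
Interest: CHF 400.00 × ((1 + 0.0045)^11 − 1) = CHF 400.00 × 0.0506289… = CHF 20.2516…
Total = CHF 400.00 + CHF 148.0000 + CHF 20.2516… = CHF 568.25

CHF 568.25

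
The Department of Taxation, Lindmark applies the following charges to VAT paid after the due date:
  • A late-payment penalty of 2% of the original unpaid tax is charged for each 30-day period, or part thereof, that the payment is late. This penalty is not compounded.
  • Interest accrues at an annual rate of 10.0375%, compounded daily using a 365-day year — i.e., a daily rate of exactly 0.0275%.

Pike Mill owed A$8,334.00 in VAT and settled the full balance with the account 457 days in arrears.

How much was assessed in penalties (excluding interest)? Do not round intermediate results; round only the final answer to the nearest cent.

A$2,666.88

Penalty periods: ⌈457/30⌉ = 16; penalty = 16 × 2% × A$8,334.00 = A$2,666.88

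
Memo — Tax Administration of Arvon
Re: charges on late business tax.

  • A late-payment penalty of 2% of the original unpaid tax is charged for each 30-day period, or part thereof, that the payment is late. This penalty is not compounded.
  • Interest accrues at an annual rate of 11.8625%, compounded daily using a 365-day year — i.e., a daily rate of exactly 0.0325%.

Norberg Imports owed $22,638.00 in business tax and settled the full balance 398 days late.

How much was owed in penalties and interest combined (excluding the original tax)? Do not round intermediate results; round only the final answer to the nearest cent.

$9,464.14

Penalty periods: ⌈398/30⌉ = 14; penalty = 14 × 2% × $22,638.00 = $6,338.64
Interest: $22,638.00 × ((1 + 0.000325)^398 − 1) = $22,638.00 × 0.13806447… = $3,125.5034…
Penalties + interest = $6,338.6400 + $3,125.5034… = $9,464.14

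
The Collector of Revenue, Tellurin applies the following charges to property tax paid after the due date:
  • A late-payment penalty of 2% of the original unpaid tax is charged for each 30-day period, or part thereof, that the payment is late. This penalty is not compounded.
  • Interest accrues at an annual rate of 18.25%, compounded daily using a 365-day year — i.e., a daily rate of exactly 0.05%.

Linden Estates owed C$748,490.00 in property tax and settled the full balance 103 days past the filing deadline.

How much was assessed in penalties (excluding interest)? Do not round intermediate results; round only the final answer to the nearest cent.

Penalty periods: ⌈103/30⌉ = 4; penalty = 4 × 2% × C$748,490.00 = C$59,879.20

C$59,879.20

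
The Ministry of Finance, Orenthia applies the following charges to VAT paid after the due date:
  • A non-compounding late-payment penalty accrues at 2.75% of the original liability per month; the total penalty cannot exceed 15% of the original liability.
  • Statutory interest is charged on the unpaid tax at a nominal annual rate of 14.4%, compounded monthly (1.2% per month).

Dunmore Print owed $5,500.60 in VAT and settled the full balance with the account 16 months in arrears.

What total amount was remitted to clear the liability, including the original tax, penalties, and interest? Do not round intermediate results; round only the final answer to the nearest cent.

Penalty (uncapped): 16 × 2.75% × $5,500.60 = $2,420.26…; cap = 15% × $5,500.60 = $825.09 → penalty = $825.09
Interest: $5,500.60 × ((1 + 0.012)^16 − 1) = $5,500.60 × 0.2102865… = $1,156.7021…
Total = $5,500.60 + $825.0900 + $1,156.7021… = $7,482.39

$7,482.39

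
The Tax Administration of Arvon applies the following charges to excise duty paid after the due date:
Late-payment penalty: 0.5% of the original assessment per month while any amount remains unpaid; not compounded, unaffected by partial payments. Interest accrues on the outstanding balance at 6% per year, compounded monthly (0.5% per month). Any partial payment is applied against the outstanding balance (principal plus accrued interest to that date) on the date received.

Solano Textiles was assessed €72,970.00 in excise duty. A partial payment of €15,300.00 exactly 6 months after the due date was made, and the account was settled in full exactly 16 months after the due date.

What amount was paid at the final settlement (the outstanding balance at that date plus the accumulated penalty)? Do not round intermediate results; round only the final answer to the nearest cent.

Balance at month 6: €72,970.0000 × (1 + 0.005)^6 = €75,186.6469…
After €15,300.00 payment: €75,186.6469… − €15,300.00 = €59,886.6469…
Balance at month 16: €59,886.6469… × (1 + 0.005)^10 = €62,949.2579…
Penalty: 16 × 0.5% × €72,970.00 = €5,837.60
Final settlement = outstanding balance + penalty = €62,949.2579… + €5,837.60 = €68,786.86

€68,786.86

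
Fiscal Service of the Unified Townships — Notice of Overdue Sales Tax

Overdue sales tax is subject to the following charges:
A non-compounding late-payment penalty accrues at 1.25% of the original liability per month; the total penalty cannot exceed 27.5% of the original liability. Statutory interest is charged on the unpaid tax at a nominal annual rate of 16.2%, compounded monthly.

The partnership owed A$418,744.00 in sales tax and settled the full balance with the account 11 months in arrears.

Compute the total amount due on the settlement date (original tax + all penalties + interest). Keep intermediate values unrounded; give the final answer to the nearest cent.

A$542,876.84

Penalty: 11 × 1.25% × A$418,744.00 = A$57,577.30 (below the 27.5% cap of A$115,154.60)
Interest (16.2%/yr ÷ 12 = 1.35%/month): A$418,744.00 × ((1 + 0.0135)^11 − 1) = A$66,555.5410…
Total = A$418,744.00 + A$57,577.3000 + A$66,555.5410… = A$542,876.84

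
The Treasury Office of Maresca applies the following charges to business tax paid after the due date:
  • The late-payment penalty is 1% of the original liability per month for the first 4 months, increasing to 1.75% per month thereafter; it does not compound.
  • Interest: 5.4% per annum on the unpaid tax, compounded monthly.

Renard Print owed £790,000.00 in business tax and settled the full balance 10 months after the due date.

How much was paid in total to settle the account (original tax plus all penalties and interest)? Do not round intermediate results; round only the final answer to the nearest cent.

Penalty, months 1–4: 4 × 1% × £790,000.00 = £31,600.00
Penalty, months 5–10: 6 × 1.75% × £790,000.00 = £82,950.00
Interest (5.4%/yr ÷ 12 = 0.45%/month): £790,000.00 × ((1 + 0.0045)^10 − 1) = £36,278.5945…
Total = £790,000.00 + £114,550.0000 + £36,278.5945… = £940,828.59

£940,828.59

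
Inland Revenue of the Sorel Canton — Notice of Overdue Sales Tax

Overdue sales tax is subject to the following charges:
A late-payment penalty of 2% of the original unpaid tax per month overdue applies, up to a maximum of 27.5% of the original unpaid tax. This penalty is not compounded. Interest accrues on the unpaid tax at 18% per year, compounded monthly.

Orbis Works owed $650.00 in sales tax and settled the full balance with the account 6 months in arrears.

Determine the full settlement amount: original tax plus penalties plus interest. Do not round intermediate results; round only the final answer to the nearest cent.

$788.74

Penalty: 6 × 2% × $650.00 = $78.00 (below the 27.5% cap of $178.75)
Interest (18%/yr ÷ 12 = 1.5%/month): $650.00 × ((1 + 0.015)^6 − 1) = $60.7381…
Total = $650.00 + $78.0000 + $60.7381… = $788.74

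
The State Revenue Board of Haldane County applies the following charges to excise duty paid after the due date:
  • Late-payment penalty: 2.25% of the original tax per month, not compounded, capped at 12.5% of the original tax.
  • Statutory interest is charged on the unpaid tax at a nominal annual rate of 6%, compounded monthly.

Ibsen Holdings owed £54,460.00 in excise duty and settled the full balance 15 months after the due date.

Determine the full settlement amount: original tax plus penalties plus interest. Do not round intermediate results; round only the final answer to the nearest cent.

£65,498.10

Penalty (uncapped): 15 × 2.25% × £54,460.00 = £18,380.25; cap = 12.5% × £54,460.00 = £6,807.50 → penalty = £6,807.50
Interest (6%/yr ÷ 12 = 0.5%/month): £54,460.00 × ((1 + 0.005)^15 − 1) = £4,230.6019…
Total = £54,460.00 + £6,807.5000 + £4,230.6019… = £65,498.10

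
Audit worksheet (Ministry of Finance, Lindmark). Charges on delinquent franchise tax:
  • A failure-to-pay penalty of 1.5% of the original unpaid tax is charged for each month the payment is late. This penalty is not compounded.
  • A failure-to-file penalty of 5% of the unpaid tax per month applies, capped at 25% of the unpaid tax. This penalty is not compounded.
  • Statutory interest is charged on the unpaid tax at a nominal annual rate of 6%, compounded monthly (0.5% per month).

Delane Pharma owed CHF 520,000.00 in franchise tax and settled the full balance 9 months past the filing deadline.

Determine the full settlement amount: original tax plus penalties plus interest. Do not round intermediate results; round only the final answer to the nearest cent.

Failure-to-file: 9 × 5% × CHF 520,000.00 = CHF 234,000.00, capped at 25% × CHF 520,000.00 = CHF 130,000.00
Failure-to-pay penalty = 1.5% × CHF 520,000.00 × 9 mo = CHF 70,200.00
Interest: CHF 520,000.00 × ((1 + 0.005)^9 − 1) = CHF 520,000.00 × 0.0459106… = CHF 23,873.5012…
Total = CHF 520,000.00 + CHF 200,200.0000 + CHF 23,873.5012… = CHF 744,073.50

CHF 744,073.50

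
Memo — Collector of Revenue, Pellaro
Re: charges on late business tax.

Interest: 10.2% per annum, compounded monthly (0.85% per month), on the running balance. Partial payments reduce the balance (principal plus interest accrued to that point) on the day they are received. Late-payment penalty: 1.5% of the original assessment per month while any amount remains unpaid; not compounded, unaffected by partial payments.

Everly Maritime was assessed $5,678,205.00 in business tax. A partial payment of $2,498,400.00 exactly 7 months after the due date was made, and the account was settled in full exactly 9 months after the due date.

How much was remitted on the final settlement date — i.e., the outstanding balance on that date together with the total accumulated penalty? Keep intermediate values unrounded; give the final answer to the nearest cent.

Balance at month 7: $5,678,205.0000 × (1 + 0.0085)^7 = $6,024,796.5462…
After $2,498,400.00 payment: $6,024,796.5462… − $2,498,400.00 = $3,526,396.5462…
Balance at month 9: $3,526,396.5462… × (1 + 0.0085)^2 = $3,586,600.0697…
Penalty: 9 × 1.5% × $5,678,205.00 = $766,557.68…
Final settlement = outstanding balance + penalty = $3,586,600.0697… + $766,557.68… = $4,353,157.74

$4,353,157.74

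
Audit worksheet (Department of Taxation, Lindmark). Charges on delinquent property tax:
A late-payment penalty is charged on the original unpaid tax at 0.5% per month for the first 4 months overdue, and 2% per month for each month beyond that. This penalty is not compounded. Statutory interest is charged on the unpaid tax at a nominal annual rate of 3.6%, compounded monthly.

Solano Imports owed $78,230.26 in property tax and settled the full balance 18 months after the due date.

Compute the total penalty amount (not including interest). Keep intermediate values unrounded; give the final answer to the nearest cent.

Penalty, months 1–4: 4 × 0.5% × $78,230.26 = $1,564.61…
Penalty, months 5–18: 14 × 2% × $78,230.26 = $21,904.47…
Total penalty = $1,564.61… + $21,904.47… = $23,469.08

$23,469.08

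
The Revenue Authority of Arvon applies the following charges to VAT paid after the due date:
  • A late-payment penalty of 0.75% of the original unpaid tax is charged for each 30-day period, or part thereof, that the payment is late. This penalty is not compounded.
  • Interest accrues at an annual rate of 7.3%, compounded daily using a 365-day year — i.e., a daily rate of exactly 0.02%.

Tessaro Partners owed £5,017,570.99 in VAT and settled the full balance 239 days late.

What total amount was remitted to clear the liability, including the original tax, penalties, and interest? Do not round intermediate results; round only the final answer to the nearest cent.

Penalty periods: ⌈239/30⌉ = 8; penalty = 8 × 0.75% × £5,017,570.99 = £301,054.26…
Interest: £5,017,570.99 × ((1 + 0.0002)^239 − 1) = £5,017,570.99 × 0.04895583… = £245,639.3465…
Total = £5,017,570.99 + £301,054.2594 + £245,639.3465… = £5,564,264.60

£5,564,264.60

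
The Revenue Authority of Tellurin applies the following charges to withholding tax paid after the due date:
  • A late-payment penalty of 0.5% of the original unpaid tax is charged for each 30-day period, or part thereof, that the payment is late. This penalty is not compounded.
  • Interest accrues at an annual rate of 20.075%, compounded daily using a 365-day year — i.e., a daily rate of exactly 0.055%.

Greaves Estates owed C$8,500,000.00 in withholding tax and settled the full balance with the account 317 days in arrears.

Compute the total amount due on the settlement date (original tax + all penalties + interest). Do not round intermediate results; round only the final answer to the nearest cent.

Penalty periods: ⌈317/30⌉ = 11; penalty = 11 × 0.5% × C$8,500,000.00 = C$467,500.00
Interest: C$8,500,000.00 × ((1 + 0.00055)^317 − 1) = C$8,500,000.00 × 0.19041510… = C$1,618,528.3651…
Total = C$8,500,000.00 + C$467,500.0000 + C$1,618,528.3651… = C$10,586,028.37

C$10,586,028.37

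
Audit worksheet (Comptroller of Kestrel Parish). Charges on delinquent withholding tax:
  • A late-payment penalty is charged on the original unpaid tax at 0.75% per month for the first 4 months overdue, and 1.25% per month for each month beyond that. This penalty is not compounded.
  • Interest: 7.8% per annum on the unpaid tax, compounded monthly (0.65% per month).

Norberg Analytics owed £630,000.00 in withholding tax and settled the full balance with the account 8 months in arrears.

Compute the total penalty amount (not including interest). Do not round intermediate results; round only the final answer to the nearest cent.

£50,400.00

Penalty, months 1–4: 4 × 0.75% × £630,000.00 = £18,900.00
Penalty, months 5–8: 4 × 1.25% × £630,000.00 = £31,500.00
Total penalty = £18,900.00 + £31,500.00 = £50,400.00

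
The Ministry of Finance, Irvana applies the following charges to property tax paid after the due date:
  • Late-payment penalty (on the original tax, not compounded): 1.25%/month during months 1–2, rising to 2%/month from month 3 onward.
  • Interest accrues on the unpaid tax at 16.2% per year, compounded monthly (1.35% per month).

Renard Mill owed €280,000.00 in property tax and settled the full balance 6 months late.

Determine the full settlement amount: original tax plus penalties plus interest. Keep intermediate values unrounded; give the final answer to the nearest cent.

€332,859.37

Penalty, months 1–2: 2 × 1.25% × €280,000.00 = €7,000.00
Penalty, months 3–6: 4 × 2% × €280,000.00 = €22,400.00
Interest: €280,000.00 × ((1 + 0.0135)^6 − 1) = €280,000.00 × 0.0837835… = €23,459.3684…
Total = €280,000.00 + €29,400.0000 + €23,459.3684… = €332,859.37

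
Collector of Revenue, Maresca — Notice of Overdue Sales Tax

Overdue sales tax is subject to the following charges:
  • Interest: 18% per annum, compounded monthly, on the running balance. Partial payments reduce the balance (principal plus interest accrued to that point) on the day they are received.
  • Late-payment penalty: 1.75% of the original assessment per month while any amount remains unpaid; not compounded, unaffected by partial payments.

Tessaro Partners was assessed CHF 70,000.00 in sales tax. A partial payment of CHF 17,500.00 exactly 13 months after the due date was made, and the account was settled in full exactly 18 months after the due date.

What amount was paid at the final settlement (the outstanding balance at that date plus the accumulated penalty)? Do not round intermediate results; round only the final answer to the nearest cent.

CHF 94,711.37

Monthly rate = 18% ÷ 12 = 1.5%
Balance at month 13: CHF 70,000.0000 × (1 + 0.015)^13 = CHF 84,948.6711…
After CHF 17,500.00 payment: CHF 84,948.6711… − CHF 17,500.00 = CHF 67,448.6711…
Balance at month 18: CHF 67,448.6711… × (1 + 0.015)^5 = CHF 72,661.3744…
Penalty: 18 × 1.75% × CHF 70,000.00 = CHF 22,050.00
Final settlement = outstanding balance + penalty = CHF 72,661.3744… + CHF 22,050.00 = CHF 94,711.37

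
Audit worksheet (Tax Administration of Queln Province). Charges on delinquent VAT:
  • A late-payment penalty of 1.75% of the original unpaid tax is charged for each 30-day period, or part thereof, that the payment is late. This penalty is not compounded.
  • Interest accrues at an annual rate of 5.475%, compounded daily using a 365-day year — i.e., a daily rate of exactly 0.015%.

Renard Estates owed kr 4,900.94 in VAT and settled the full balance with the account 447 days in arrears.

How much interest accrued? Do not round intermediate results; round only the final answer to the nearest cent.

Interest: kr 4,900.94 × ((1 + 0.00015)^447 − 1) = kr 4,900.94 × 0.06934357… = kr 339.8487…

kr 339.85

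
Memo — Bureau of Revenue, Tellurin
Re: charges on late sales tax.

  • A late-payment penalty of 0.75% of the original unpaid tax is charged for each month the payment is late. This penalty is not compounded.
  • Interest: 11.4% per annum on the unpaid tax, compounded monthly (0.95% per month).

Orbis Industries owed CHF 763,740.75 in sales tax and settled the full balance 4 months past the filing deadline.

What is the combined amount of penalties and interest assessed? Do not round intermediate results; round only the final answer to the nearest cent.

CHF 52,350.56

Late-payment penalty = 0.75% × CHF 763,740.75 × 4 mo = CHF 22,912.22…
Interest: CHF 763,740.75 × ((1 + 0.0095)^4 − 1) = CHF 763,740.75 × 0.0385449… = CHF 29,438.3396…
Penalties + interest = CHF 22,912.2225 + CHF 29,438.3396… = CHF 52,350.56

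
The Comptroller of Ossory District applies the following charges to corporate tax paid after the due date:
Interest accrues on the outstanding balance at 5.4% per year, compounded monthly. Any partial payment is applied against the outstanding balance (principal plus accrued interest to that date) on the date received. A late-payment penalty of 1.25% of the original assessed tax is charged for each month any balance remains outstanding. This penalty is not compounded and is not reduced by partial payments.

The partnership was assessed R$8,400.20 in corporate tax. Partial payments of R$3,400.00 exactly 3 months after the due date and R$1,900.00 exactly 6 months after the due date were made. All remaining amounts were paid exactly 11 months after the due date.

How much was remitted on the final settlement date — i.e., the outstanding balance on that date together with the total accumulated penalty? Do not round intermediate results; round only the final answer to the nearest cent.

R$4,513.04

Monthly rate = 5.4% ÷ 12 = 0.45%
Balance at month 3: R$8,400.2000 × (1 + 0.0045)^3 = R$8,514.1138…
After R$3,400.00 payment: R$8,514.1138… − R$3,400.00 = R$5,114.1138…
Balance at month 6: R$5,114.1138… × (1 + 0.0045)^3 = R$5,183.4655…
After R$1,900.00 payment: R$5,183.4655… − R$1,900.00 = R$3,283.4655…
Balance at month 11: R$3,283.4655… × (1 + 0.0045)^5 = R$3,358.0113…
Penalty: 11 × 1.25% × R$8,400.20 = R$1,155.03…
Final settlement = outstanding balance + penalty = R$3,358.0113… + R$1,155.03… = R$4,513.04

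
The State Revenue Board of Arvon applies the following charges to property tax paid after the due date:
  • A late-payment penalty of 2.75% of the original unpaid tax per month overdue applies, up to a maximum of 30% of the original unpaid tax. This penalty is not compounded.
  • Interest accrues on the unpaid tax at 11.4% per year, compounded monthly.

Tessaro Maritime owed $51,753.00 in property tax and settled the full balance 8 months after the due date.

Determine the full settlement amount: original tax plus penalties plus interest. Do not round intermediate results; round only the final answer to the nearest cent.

Penalty: 8 × 2.75% × $51,753.00 = $11,385.66 (below the 30% cap of $15,525.90)
Interest (11.4%/yr ÷ 12 = 0.95%/month): $51,753.00 × ((1 + 0.0095)^8 − 1) = $4,066.5224…
Total = $51,753.00 + $11,385.6600 + $4,066.5224… = $67,205.18

$67,205.18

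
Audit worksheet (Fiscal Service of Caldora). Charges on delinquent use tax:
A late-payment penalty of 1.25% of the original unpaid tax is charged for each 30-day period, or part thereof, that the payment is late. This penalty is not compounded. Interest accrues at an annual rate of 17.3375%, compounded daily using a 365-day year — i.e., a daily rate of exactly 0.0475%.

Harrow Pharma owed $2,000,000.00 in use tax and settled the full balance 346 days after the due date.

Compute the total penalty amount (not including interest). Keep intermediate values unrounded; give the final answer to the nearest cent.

Penalty periods: ⌈346/30⌉ = 12; penalty = 12 × 1.25% × $2,000,000.00 = $300,000.00

$300,000.00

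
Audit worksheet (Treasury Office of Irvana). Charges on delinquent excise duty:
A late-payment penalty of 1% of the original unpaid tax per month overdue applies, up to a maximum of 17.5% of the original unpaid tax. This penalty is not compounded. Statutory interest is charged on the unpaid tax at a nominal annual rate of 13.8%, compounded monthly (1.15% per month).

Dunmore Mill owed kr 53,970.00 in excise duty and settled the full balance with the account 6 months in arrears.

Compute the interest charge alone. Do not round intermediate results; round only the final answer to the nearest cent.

kr 3,832.65

Interest: kr 53,970.00 × ((1 + 0.0115)^6 − 1) = kr 53,970.00 × 0.0710144… = kr 3,832.6488…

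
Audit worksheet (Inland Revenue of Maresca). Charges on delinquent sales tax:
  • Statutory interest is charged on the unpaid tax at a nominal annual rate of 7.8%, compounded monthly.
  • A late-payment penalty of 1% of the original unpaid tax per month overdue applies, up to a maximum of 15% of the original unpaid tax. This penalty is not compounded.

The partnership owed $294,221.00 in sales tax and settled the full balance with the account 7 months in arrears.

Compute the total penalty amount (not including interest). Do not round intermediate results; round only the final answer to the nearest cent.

$20,595.47

Penalty: 7 × 1% × $294,221.00 = $20,595.47 (below the 15% cap of $44,133.15)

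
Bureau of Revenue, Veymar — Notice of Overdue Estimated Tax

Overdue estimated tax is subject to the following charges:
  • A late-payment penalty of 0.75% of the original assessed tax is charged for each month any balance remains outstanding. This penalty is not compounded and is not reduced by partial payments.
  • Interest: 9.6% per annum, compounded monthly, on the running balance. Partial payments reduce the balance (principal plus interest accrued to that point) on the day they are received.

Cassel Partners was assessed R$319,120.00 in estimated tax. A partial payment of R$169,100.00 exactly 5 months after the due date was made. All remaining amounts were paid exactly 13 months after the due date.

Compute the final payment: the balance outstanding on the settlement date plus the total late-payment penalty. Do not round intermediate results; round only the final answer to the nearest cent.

R$204,833.08

Monthly rate = 9.6% ÷ 12 = 0.8%
Balance at month 5: R$319,120.0000 × (1 + 0.008)^5 = R$332,090.6772…
After R$169,100.00 payment: R$332,090.6772… − R$169,100.00 = R$162,990.6772…
Balance at month 13: R$162,990.6772… × (1 + 0.008)^8 = R$173,718.8802…
Penalty: 13 × 0.75% × R$319,120.00 = R$31,114.20
Final settlement = outstanding balance + penalty = R$173,718.8802… + R$31,114.20 = R$204,833.08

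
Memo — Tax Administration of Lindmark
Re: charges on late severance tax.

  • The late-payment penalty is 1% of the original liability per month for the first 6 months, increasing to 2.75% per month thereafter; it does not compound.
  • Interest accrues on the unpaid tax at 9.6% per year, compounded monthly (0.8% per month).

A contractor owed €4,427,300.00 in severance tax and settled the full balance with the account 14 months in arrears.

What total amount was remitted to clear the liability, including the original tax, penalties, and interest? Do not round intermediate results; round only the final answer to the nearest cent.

Penalty, months 1–6: 6 × 1% × €4,427,300.00 = €265,638.00
Penalty, months 7–14: 8 × 2.75% × €4,427,300.00 = €974,006.00
Interest: €4,427,300.00 × ((1 + 0.008)^14 − 1) = €4,427,300.00 × 0.1180145… = €522,485.7486…
Total = €4,427,300.00 + €1,239,644.0000 + €522,485.7486… = €6,189,429.75

€6,189,429.75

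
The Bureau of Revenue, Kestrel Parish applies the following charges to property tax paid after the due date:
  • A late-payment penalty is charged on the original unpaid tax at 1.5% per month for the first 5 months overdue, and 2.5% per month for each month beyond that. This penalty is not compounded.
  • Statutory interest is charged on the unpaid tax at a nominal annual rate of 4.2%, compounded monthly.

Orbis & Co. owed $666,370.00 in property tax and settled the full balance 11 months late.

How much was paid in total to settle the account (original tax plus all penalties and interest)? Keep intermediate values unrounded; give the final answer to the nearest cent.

$842,412.21

Penalty, months 1–5: 5 × 1.5% × $666,370.00 = $49,977.75
Penalty, months 6–11: 6 × 2.5% × $666,370.00 = $99,955.50
Interest (4.2%/yr ÷ 12 = 0.35%/month): $666,370.00 × ((1 + 0.0035)^11 − 1) = $26,108.9591…
Total = $666,370.00 + $149,933.2500 + $26,108.9591… = $842,412.21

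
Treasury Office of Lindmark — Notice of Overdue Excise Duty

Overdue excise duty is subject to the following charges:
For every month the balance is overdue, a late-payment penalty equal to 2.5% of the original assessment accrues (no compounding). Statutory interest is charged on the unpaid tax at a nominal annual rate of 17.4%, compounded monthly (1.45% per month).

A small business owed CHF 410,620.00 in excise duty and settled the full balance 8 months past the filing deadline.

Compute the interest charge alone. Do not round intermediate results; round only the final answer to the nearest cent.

CHF 50,120.63

Interest: CHF 410,620.00 × ((1 + 0.0145)^8 − 1) = CHF 410,620.00 × 0.1220609… = CHF 50,120.6277…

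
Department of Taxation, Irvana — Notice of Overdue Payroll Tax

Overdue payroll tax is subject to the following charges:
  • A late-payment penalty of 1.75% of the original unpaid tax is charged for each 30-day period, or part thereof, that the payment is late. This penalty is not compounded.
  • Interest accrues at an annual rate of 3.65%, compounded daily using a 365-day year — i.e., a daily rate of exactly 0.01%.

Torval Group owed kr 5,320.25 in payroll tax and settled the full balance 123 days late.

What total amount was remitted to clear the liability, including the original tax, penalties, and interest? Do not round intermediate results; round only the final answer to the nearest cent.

Penalty periods: ⌈123/30⌉ = 5; penalty = 5 × 1.75% × kr 5,320.25 = kr 465.52…
Interest: kr 5,320.25 × ((1 + 0.0001)^123 − 1) = kr 5,320.25 × 0.01237533… = kr 65.8399…
Total = kr 5,320.25 + kr 465.5219… + kr 65.8399… = kr 5,851.61

kr 5,851.61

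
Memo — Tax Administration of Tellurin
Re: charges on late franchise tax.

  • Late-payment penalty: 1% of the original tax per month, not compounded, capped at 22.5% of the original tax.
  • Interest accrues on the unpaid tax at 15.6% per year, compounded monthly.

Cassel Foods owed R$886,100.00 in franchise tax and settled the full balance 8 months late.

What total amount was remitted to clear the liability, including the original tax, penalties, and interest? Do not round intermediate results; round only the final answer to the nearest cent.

Penalty: 8 × 1% × R$886,100.00 = R$70,888.00 (below the 22.5% cap of R$199,372.50)
Interest (15.6%/yr ÷ 12 = 1.3%/month): R$886,100.00 × ((1 + 0.013)^8 − 1) = R$96,458.2340…
Total = R$886,100.00 + R$70,888.0000 + R$96,458.2340… = R$1,053,446.23

R$1,053,446.23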